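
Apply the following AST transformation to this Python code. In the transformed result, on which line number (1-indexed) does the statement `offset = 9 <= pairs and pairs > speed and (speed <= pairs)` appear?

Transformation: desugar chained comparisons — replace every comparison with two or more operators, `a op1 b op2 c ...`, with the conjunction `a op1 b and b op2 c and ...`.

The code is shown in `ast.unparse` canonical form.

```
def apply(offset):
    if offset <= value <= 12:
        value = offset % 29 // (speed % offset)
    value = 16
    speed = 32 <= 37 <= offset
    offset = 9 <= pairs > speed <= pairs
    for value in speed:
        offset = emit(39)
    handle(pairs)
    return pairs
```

Transformed code:
def apply(offset):
    if offset <= value and value <= 12:
        value = offset % 29 // (speed % offset)
    value = 16
    speed = 32 <= 37 and 37 <= offset
    offset = 9 <= pairs and pairs > speed and (speed <= pairs)
    for value in speed:
        offset = emit(39)
    handle(pairs)
    return pairs

6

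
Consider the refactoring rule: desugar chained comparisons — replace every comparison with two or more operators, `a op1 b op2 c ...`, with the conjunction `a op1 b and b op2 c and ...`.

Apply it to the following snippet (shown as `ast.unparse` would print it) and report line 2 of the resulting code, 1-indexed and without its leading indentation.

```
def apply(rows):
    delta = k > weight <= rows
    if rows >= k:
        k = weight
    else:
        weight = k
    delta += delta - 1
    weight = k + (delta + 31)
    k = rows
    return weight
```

delta = k > weight and weight <= rows

Transformed code:
def apply(rows):
    delta = k > weight and weight <= rows
    if rows >= k:
        k = weight
    else:
        weight = k
    delta += delta - 1
    weight = k + (delta + 31)
    k = rows
    return weight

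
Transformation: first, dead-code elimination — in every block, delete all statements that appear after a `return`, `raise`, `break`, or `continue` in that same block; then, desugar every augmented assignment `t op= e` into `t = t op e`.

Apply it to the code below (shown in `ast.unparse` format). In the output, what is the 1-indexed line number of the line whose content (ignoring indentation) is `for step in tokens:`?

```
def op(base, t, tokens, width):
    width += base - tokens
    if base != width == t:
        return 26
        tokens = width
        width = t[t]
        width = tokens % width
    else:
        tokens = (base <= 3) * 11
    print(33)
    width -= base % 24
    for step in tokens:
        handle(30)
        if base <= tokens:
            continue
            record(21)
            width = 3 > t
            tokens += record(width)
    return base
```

9

Transformed code:
def op(base, t, tokens, width):
    width = width + (base - tokens)
    if base != width == t:
        return 26
    else:
        tokens = (base <= 3) * 11
    print(33)
    width = width - base % 24
    for step in tokens:
        handle(30)
        if base <= tokens:
            continue
    return base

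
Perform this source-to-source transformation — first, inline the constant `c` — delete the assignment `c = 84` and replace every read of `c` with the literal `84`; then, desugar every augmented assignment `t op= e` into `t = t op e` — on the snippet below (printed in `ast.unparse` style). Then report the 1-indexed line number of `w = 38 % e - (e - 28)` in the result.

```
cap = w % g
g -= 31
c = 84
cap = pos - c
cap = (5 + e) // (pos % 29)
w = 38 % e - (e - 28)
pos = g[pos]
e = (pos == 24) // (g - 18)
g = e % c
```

5

Transformed code:
cap = w % g
g = g - 31
cap = pos - 84
cap = (5 + e) // (pos % 29)
w = 38 % e - (e - 28)
pos = g[pos]
e = (pos == 24) // (g - 18)
g = e % 84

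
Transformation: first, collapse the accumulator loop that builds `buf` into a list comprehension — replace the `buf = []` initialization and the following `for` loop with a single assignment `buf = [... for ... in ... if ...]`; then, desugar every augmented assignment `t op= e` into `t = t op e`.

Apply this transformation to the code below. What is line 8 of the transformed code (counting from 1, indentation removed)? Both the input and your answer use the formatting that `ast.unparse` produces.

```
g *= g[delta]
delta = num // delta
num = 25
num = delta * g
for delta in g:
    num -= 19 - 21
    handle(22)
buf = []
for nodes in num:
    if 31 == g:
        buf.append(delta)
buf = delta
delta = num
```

buf = [delta for nodes in num if 31 == g]

Transformed code:
g = g * g[delta]
delta = num // delta
num = 25
num = delta * g
for delta in g:
    num = num - (19 - 21)
    handle(22)
buf = [delta for nodes in num if 31 == g]
buf = delta
delta = num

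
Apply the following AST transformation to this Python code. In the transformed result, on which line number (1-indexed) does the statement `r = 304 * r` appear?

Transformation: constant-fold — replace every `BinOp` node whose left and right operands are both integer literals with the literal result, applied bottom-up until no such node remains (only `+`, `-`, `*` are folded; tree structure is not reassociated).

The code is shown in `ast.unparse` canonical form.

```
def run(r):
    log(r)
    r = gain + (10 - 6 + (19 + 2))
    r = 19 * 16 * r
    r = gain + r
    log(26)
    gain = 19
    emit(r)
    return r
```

Transformed code:
def run(r):
    log(r)
    r = gain + 25
    r = 304 * r
    r = gain + r
    log(26)
    gain = 19
    emit(r)
    return r

4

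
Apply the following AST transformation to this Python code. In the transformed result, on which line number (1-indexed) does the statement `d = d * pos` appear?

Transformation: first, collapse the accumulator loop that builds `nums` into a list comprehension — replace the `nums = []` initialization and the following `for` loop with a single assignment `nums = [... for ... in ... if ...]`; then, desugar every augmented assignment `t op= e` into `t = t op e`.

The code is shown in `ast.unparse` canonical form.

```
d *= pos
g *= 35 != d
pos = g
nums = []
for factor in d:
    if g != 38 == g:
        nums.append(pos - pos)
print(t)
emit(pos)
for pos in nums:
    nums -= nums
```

1

Transformed code:
d = d * pos
g = g * (35 != d)
pos = g
nums = [pos - pos for factor in d if g != 38 == g]
print(t)
emit(pos)
for pos in nums:
    nums = nums - nums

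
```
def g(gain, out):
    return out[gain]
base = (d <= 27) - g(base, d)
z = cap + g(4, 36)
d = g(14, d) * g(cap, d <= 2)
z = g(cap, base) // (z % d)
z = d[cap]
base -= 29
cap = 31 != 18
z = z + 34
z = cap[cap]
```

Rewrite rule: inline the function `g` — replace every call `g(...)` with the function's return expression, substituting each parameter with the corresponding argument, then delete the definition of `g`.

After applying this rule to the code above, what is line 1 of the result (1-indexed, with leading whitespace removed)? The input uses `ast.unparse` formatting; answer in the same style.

Transformed code:
base = (d <= 27) - d[base]
z = cap + 36[4]
d = d[14] * (d <= 2)[cap]
z = base[cap] // (z % d)
z = d[cap]
base -= 29
cap = 31 != 18
z = z + 34
z = cap[cap]

base = (d <= 27) - d[base]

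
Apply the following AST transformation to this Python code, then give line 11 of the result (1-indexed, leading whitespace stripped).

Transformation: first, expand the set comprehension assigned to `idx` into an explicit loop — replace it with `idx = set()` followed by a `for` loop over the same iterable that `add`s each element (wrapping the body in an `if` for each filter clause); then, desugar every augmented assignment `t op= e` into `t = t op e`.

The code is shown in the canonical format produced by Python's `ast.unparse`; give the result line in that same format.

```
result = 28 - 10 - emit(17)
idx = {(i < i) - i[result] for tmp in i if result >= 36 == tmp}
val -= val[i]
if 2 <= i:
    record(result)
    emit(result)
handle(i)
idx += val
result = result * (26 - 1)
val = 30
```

idx = idx + val

Transformed code:
result = 28 - 10 - emit(17)
idx = set()
for tmp in i:
    if result >= 36 == tmp:
        idx.add((i < i) - i[result])
val = val - val[i]
if 2 <= i:
    record(result)
    emit(result)
handle(i)
idx = idx + val
result = result * (26 - 1)
val = 30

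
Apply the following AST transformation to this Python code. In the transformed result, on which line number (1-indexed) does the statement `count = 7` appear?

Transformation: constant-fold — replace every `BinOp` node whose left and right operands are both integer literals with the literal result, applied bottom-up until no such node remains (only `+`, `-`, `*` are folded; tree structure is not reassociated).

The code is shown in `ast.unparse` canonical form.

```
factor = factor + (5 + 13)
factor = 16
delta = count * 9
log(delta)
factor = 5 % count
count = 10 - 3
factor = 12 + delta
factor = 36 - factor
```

Transformed code:
factor = factor + 18
factor = 16
delta = count * 9
log(delta)
factor = 5 % count
count = 7
factor = 12 + delta
factor = 36 - factor

6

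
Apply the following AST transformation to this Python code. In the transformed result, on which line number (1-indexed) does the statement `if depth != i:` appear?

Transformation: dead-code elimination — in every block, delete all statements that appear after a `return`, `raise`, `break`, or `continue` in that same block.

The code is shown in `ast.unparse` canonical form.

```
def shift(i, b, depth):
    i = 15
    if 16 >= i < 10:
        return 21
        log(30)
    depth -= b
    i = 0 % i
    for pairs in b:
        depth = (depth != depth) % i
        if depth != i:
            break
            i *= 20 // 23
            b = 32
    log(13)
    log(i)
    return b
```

Transformed code:
def shift(i, b, depth):
    i = 15
    if 16 >= i < 10:
        return 21
    depth -= b
    i = 0 % i
    for pairs in b:
        depth = (depth != depth) % i
        if depth != i:
            break
    log(13)
    log(i)
    return b

9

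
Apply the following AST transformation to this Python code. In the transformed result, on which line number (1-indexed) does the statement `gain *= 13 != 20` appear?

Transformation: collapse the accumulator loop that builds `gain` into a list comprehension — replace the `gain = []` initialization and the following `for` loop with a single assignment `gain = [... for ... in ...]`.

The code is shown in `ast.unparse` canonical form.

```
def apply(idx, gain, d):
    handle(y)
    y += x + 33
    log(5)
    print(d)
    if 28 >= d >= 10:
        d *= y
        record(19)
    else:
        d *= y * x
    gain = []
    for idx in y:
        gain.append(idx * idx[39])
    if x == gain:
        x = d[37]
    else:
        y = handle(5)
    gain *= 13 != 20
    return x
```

16

Transformed code:
def apply(idx, gain, d):
    handle(y)
    y += x + 33
    log(5)
    print(d)
    if 28 >= d >= 10:
        d *= y
        record(19)
    else:
        d *= y * x
    gain = [idx * idx[39] for idx in y]
    if x == gain:
        x = d[37]
    else:
        y = handle(5)
    gain *= 13 != 20
    return x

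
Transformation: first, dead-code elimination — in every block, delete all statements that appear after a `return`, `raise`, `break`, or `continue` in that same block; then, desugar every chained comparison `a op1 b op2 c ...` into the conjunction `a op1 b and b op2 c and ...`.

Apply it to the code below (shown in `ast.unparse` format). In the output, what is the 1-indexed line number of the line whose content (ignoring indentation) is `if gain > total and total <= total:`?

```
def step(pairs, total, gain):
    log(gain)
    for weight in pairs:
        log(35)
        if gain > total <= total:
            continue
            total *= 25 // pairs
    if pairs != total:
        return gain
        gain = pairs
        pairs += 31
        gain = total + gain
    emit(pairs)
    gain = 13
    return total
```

5

Transformed code:
def step(pairs, total, gain):
    log(gain)
    for weight in pairs:
        log(35)
        if gain > total and total <= total:
            continue
    if pairs != total:
        return gain
    emit(pairs)
    gain = 13
    return total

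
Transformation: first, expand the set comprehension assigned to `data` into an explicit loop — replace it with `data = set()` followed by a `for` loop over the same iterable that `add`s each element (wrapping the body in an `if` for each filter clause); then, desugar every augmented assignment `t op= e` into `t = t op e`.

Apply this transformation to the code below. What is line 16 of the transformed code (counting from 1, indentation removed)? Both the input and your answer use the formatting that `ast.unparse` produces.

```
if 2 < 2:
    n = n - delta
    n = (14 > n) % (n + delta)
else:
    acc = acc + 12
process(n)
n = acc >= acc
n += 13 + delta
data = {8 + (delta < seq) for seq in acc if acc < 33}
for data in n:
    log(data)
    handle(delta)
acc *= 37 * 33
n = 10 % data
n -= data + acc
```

Transformed code:
if 2 < 2:
    n = n - delta
    n = (14 > n) % (n + delta)
else:
    acc = acc + 12
process(n)
n = acc >= acc
n = n + (13 + delta)
data = set()
for seq in acc:
    if acc < 33:
        data.add(8 + (delta < seq))
for data in n:
    log(data)
    handle(delta)
acc = acc * (37 * 33)
n = 10 % data
n = n - (data + acc)

acc = acc * (37 * 33)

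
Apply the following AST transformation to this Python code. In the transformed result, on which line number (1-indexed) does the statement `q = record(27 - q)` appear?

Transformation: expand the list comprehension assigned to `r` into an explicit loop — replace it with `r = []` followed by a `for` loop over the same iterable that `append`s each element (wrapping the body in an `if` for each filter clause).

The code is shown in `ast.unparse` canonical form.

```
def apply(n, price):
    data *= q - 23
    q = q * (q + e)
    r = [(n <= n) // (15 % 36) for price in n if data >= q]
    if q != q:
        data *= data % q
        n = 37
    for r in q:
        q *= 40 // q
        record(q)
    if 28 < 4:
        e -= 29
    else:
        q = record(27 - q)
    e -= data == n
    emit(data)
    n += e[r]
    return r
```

17

Transformed code:
def apply(n, price):
    data *= q - 23
    q = q * (q + e)
    r = []
    for price in n:
        if data >= q:
            r.append((n <= n) // (15 % 36))
    if q != q:
        data *= data % q
        n = 37
    for r in q:
        q *= 40 // q
        record(q)
    if 28 < 4:
        e -= 29
    else:
        q = record(27 - q)
    e -= data == n
    emit(data)
    n += e[r]
    return r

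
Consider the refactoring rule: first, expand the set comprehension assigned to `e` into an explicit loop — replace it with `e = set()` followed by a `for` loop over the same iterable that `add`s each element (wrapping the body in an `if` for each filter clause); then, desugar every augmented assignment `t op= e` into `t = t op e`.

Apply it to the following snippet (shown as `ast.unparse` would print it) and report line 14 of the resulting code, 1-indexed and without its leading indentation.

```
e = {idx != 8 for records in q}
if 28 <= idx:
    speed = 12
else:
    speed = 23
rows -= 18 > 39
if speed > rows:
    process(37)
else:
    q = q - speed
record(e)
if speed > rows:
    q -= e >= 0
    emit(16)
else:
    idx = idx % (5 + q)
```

Transformed code:
e = set()
for records in q:
    e.add(idx != 8)
if 28 <= idx:
    speed = 12
else:
    speed = 23
rows = rows - (18 > 39)
if speed > rows:
    process(37)
else:
    q = q - speed
record(e)
if speed > rows:
    q = q - (e >= 0)
    emit(16)
else:
    idx = idx % (5 + q)

if speed > rows:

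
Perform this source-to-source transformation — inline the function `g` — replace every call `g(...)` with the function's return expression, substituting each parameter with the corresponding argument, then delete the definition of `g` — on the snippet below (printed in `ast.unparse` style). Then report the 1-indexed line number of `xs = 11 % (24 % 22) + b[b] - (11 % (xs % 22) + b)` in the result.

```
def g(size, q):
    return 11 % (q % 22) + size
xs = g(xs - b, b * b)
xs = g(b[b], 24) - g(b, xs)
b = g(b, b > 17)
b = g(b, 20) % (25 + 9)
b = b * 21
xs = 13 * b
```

Transformed code:
xs = 11 % (b * b % 22) + (xs - b)
xs = 11 % (24 % 22) + b[b] - (11 % (xs % 22) + b)
b = 11 % ((b > 17) % 22) + b
b = (11 % (20 % 22) + b) % (25 + 9)
b = b * 21
xs = 13 * b

2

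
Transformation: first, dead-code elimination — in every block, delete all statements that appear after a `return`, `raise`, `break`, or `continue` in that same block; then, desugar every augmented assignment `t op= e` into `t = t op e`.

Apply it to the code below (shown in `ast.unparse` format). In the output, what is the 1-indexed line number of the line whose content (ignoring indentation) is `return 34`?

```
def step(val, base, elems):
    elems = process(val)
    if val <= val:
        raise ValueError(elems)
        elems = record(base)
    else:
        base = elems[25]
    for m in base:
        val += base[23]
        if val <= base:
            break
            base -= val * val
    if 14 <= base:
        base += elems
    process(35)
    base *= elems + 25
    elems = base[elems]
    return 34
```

Transformed code:
def step(val, base, elems):
    elems = process(val)
    if val <= val:
        raise ValueError(elems)
    else:
        base = elems[25]
    for m in base:
        val = val + base[23]
        if val <= base:
            break
    if 14 <= base:
        base = base + elems
    process(35)
    base = base * (elems + 25)
    elems = base[elems]
    return 34

16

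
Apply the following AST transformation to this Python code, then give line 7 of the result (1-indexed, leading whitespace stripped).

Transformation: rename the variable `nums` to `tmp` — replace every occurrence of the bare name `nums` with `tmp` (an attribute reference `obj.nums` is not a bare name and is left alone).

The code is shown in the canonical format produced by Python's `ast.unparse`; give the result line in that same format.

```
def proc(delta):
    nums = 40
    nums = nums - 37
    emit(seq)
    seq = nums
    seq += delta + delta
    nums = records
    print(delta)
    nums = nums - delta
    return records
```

Transformed code:
def proc(delta):
    tmp = 40
    tmp = tmp - 37
    emit(seq)
    seq = tmp
    seq += delta + delta
    tmp = records
    print(delta)
    tmp = tmp - delta
    return records

tmp = records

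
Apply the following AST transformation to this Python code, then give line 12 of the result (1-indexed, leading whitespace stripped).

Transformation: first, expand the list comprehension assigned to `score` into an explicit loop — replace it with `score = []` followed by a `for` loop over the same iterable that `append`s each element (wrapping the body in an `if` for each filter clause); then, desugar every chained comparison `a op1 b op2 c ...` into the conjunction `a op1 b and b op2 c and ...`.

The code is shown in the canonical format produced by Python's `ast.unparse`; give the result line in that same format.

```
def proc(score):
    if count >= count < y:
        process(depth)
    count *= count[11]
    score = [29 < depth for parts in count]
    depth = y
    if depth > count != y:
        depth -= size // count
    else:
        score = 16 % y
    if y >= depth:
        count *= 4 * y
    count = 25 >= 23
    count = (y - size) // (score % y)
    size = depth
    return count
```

Transformed code:
def proc(score):
    if count >= count and count < y:
        process(depth)
    count *= count[11]
    score = []
    for parts in count:
        score.append(29 < depth)
    depth = y
    if depth > count and count != y:
        depth -= size // count
    else:
        score = 16 % y
    if y >= depth:
        count *= 4 * y
    count = 25 >= 23
    count = (y - size) // (score % y)
    size = depth
    return count

score = 16 % y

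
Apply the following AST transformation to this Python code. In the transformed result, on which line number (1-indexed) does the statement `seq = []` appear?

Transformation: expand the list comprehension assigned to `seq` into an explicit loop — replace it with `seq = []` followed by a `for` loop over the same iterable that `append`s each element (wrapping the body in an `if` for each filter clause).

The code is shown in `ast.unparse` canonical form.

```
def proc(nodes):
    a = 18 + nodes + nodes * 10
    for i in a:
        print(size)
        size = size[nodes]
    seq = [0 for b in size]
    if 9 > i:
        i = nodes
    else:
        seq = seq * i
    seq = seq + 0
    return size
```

Transformed code:
def proc(nodes):
    a = 18 + nodes + nodes * 10
    for i in a:
        print(size)
        size = size[nodes]
    seq = []
    for b in size:
        seq.append(0)
    if 9 > i:
        i = nodes
    else:
        seq = seq * i
    seq = seq + 0
    return size

6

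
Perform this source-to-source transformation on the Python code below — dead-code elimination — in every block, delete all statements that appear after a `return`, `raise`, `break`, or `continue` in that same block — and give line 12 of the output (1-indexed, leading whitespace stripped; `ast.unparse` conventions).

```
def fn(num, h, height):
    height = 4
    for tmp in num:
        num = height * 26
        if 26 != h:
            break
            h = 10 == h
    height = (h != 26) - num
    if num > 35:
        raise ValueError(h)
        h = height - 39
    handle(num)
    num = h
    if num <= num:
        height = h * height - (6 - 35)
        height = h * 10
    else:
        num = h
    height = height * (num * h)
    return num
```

Transformed code:
def fn(num, h, height):
    height = 4
    for tmp in num:
        num = height * 26
        if 26 != h:
            break
    height = (h != 26) - num
    if num > 35:
        raise ValueError(h)
    handle(num)
    num = h
    if num <= num:
        height = h * height - (6 - 35)
        height = h * 10
    else:
        num = h
    height = height * (num * h)
    return num

if num <= num:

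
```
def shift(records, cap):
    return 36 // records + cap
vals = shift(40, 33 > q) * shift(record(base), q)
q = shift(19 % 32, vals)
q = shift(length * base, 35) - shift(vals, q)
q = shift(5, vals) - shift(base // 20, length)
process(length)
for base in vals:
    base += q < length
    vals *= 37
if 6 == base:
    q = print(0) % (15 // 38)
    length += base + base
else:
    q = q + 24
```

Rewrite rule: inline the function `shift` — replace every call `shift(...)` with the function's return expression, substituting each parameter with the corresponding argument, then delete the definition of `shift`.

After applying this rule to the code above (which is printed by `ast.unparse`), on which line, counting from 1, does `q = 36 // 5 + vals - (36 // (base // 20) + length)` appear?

4

Transformed code:
vals = (36 // 40 + (33 > q)) * (36 // record(base) + q)
q = 36 // (19 % 32) + vals
q = 36 // (length * base) + 35 - (36 // vals + q)
q = 36 // 5 + vals - (36 // (base // 20) + length)
process(length)
for base in vals:
    base += q < length
    vals *= 37
if 6 == base:
    q = print(0) % (15 // 38)
    length += base + base
else:
    q = q + 24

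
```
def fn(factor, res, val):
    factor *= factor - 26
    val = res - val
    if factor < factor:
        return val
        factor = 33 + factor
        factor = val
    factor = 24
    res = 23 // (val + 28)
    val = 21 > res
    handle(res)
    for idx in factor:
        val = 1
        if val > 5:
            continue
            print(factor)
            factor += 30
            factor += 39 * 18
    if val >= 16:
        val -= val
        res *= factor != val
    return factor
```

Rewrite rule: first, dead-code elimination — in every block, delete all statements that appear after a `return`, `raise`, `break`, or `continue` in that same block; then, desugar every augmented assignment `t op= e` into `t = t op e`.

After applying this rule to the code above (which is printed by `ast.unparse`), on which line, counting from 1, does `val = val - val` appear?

Transformed code:
def fn(factor, res, val):
    factor = factor * (factor - 26)
    val = res - val
    if factor < factor:
        return val
    factor = 24
    res = 23 // (val + 28)
    val = 21 > res
    handle(res)
    for idx in factor:
        val = 1
        if val > 5:
            continue
    if val >= 16:
        val = val - val
        res = res * (factor != val)
    return factor

15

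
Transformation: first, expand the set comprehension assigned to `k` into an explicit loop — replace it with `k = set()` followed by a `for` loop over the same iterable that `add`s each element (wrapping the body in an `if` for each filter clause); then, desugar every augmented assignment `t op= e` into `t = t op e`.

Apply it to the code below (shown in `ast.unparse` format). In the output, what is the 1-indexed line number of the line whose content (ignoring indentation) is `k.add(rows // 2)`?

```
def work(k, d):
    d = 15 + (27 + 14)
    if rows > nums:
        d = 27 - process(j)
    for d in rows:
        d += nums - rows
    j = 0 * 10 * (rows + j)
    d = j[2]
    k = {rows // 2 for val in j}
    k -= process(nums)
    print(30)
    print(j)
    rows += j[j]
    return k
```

11

Transformed code:
def work(k, d):
    d = 15 + (27 + 14)
    if rows > nums:
        d = 27 - process(j)
    for d in rows:
        d = d + (nums - rows)
    j = 0 * 10 * (rows + j)
    d = j[2]
    k = set()
    for val in j:
        k.add(rows // 2)
    k = k - process(nums)
    print(30)
    print(j)
    rows = rows + j[j]
    return k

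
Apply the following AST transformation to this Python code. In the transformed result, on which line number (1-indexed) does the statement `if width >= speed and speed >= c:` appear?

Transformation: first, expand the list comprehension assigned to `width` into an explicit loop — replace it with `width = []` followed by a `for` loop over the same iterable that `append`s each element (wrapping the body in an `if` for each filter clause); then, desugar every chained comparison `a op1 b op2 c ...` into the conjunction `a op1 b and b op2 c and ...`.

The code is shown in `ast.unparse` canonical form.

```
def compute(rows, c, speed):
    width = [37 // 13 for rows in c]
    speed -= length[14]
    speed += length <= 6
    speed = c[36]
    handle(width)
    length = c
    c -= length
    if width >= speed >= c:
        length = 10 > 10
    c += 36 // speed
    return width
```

Transformed code:
def compute(rows, c, speed):
    width = []
    for rows in c:
        width.append(37 // 13)
    speed -= length[14]
    speed += length <= 6
    speed = c[36]
    handle(width)
    length = c
    c -= length
    if width >= speed and speed >= c:
        length = 10 > 10
    c += 36 // speed
    return width

11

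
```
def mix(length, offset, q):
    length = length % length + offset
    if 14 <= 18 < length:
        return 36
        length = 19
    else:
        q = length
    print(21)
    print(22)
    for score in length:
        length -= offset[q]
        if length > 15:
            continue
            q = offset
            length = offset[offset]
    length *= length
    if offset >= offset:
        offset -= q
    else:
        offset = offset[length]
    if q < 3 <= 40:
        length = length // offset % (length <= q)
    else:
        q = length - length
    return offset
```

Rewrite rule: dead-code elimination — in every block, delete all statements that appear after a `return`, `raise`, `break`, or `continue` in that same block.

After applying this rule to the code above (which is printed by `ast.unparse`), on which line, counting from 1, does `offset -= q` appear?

Transformed code:
def mix(length, offset, q):
    length = length % length + offset
    if 14 <= 18 < length:
        return 36
    else:
        q = length
    print(21)
    print(22)
    for score in length:
        length -= offset[q]
        if length > 15:
            continue
    length *= length
    if offset >= offset:
        offset -= q
    else:
        offset = offset[length]
    if q < 3 <= 40:
        length = length // offset % (length <= q)
    else:
        q = length - length
    return offset

15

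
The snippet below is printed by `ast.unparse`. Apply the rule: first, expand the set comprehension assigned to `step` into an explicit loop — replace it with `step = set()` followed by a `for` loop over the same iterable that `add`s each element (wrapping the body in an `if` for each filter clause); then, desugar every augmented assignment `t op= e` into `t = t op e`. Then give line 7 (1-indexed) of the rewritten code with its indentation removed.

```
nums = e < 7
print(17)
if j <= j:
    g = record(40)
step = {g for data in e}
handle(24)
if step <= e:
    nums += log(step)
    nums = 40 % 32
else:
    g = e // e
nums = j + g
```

Transformed code:
nums = e < 7
print(17)
if j <= j:
    g = record(40)
step = set()
for data in e:
    step.add(g)
handle(24)
if step <= e:
    nums = nums + log(step)
    nums = 40 % 32
else:
    g = e // e
nums = j + g

step.add(g)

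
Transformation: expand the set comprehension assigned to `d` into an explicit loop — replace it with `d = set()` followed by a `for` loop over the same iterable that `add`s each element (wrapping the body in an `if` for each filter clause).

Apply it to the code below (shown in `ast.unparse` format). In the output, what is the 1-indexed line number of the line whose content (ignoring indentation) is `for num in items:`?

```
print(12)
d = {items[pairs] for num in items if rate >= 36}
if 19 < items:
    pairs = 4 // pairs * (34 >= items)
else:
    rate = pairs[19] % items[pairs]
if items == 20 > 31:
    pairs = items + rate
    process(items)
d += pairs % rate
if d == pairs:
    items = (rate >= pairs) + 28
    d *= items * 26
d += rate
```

Transformed code:
print(12)
d = set()
for num in items:
    if rate >= 36:
        d.add(items[pairs])
if 19 < items:
    pairs = 4 // pairs * (34 >= items)
else:
    rate = pairs[19] % items[pairs]
if items == 20 > 31:
    pairs = items + rate
    process(items)
d += pairs % rate
if d == pairs:
    items = (rate >= pairs) + 28
    d *= items * 26
d += rate

3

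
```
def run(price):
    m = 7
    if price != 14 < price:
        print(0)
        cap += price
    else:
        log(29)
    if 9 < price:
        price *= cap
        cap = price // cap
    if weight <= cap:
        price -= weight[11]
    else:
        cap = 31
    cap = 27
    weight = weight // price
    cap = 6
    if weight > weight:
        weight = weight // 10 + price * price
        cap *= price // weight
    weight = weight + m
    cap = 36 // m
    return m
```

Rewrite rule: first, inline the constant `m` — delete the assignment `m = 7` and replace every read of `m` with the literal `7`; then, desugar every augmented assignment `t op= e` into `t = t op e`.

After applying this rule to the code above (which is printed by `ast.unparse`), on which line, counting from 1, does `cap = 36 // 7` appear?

Transformed code:
def run(price):
    if price != 14 < price:
        print(0)
        cap = cap + price
    else:
        log(29)
    if 9 < price:
        price = price * cap
        cap = price // cap
    if weight <= cap:
        price = price - weight[11]
    else:
        cap = 31
    cap = 27
    weight = weight // price
    cap = 6
    if weight > weight:
        weight = weight // 10 + price * price
        cap = cap * (price // weight)
    weight = weight + 7
    cap = 36 // 7
    return 7

21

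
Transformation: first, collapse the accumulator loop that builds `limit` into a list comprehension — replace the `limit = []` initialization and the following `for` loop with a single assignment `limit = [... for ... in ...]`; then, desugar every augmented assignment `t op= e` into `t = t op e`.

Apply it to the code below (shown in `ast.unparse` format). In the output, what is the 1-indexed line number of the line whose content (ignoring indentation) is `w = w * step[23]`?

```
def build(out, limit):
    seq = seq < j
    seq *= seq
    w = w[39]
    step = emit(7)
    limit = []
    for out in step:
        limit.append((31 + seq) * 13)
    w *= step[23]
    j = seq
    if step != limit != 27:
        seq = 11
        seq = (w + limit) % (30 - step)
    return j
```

7

Transformed code:
def build(out, limit):
    seq = seq < j
    seq = seq * seq
    w = w[39]
    step = emit(7)
    limit = [(31 + seq) * 13 for out in step]
    w = w * step[23]
    j = seq
    if step != limit != 27:
        seq = 11
        seq = (w + limit) % (30 - step)
    return j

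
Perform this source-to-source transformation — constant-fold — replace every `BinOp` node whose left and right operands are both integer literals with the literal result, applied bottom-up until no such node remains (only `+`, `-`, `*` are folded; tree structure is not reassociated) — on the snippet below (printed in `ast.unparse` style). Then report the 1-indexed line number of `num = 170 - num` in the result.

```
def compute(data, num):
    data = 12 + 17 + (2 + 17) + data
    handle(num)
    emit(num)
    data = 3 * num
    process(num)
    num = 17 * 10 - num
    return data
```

7

Transformed code:
def compute(data, num):
    data = 48 + data
    handle(num)
    emit(num)
    data = 3 * num
    process(num)
    num = 170 - num
    return data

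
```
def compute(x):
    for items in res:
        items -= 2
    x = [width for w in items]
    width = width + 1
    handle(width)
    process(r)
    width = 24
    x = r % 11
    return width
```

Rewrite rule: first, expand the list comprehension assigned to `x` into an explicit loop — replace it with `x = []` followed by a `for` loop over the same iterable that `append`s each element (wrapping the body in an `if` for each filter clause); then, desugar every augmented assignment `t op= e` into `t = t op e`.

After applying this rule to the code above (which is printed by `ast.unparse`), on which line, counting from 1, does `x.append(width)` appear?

Transformed code:
def compute(x):
    for items in res:
        items = items - 2
    x = []
    for w in items:
        x.append(width)
    width = width + 1
    handle(width)
    process(r)
    width = 24
    x = r % 11
    return width

6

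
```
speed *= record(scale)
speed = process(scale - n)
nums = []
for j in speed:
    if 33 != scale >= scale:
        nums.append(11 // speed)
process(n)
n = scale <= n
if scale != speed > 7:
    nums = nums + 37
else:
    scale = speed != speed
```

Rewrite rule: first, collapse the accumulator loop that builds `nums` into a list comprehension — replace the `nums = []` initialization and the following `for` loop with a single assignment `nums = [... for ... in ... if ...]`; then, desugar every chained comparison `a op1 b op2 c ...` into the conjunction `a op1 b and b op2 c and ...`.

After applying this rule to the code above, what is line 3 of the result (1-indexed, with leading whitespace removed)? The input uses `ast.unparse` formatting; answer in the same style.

nums = [11 // speed for j in speed if 33 != scale and scale >= scale]

Transformed code:
speed *= record(scale)
speed = process(scale - n)
nums = [11 // speed for j in speed if 33 != scale and scale >= scale]
process(n)
n = scale <= n
if scale != speed and speed > 7:
    nums = nums + 37
else:
    scale = speed != speed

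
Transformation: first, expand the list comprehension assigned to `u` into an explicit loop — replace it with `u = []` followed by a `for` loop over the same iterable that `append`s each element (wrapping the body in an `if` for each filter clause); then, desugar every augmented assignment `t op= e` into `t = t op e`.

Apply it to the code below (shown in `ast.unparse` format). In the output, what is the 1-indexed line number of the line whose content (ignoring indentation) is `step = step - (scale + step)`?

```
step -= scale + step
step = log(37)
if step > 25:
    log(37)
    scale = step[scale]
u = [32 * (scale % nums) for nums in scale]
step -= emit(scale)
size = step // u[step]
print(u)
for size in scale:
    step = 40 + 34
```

1

Transformed code:
step = step - (scale + step)
step = log(37)
if step > 25:
    log(37)
    scale = step[scale]
u = []
for nums in scale:
    u.append(32 * (scale % nums))
step = step - emit(scale)
size = step // u[step]
print(u)
for size in scale:
    step = 40 + 34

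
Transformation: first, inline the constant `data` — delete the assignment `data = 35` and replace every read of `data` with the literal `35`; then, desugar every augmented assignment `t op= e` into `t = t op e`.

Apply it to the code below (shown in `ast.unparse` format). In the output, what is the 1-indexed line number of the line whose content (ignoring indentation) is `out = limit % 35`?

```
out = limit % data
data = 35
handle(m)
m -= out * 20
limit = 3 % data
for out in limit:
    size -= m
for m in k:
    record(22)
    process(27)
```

1

Transformed code:
out = limit % 35
handle(m)
m = m - out * 20
limit = 3 % 35
for out in limit:
    size = size - m
for m in k:
    record(22)
    process(27)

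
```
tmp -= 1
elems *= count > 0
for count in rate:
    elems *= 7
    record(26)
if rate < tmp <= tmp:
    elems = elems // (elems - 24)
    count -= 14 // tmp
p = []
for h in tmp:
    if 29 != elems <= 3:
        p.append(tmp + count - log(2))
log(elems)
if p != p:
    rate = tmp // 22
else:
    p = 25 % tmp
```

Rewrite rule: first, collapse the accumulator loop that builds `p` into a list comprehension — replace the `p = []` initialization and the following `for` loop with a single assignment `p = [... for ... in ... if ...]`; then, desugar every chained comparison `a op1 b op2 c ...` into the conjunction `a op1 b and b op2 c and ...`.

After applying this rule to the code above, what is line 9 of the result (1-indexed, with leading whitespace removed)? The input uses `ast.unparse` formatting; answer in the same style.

Transformed code:
tmp -= 1
elems *= count > 0
for count in rate:
    elems *= 7
    record(26)
if rate < tmp and tmp <= tmp:
    elems = elems // (elems - 24)
    count -= 14 // tmp
p = [tmp + count - log(2) for h in tmp if 29 != elems and elems <= 3]
log(elems)
if p != p:
    rate = tmp // 22
else:
    p = 25 % tmp

p = [tmp + count - log(2) for h in tmp if 29 != elems and elems <= 3]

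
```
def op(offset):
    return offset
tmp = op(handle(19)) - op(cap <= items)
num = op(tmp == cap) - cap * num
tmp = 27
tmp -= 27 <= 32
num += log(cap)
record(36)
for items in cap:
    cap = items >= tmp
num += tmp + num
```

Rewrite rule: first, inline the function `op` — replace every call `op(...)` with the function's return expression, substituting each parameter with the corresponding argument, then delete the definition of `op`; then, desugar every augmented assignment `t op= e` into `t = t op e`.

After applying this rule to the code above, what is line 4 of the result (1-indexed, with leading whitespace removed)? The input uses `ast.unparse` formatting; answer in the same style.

tmp = tmp - (27 <= 32)

Transformed code:
tmp = handle(19) - (cap <= items)
num = (tmp == cap) - cap * num
tmp = 27
tmp = tmp - (27 <= 32)
num = num + log(cap)
record(36)
for items in cap:
    cap = items >= tmp
num = num + (tmp + num)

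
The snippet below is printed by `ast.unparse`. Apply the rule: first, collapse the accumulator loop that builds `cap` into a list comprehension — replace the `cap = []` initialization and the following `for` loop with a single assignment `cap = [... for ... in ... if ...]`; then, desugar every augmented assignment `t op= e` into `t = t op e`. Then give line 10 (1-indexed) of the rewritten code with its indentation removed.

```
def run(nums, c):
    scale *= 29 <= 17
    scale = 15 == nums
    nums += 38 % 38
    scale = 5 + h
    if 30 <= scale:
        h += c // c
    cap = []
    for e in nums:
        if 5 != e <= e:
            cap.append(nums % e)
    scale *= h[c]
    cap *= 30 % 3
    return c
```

cap = cap * (30 % 3)

Transformed code:
def run(nums, c):
    scale = scale * (29 <= 17)
    scale = 15 == nums
    nums = nums + 38 % 38
    scale = 5 + h
    if 30 <= scale:
        h = h + c // c
    cap = [nums % e for e in nums if 5 != e <= e]
    scale = scale * h[c]
    cap = cap * (30 % 3)
    return c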